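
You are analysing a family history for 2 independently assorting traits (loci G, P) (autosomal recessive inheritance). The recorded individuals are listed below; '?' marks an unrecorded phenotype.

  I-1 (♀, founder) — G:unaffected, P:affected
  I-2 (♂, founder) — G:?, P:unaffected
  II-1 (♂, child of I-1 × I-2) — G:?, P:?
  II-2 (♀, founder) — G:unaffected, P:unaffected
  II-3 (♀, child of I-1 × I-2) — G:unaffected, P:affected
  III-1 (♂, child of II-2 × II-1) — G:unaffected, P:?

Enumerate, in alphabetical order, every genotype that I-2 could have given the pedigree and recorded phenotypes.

I-2 ∈ {GG Pp, Gg Pp, gg Pp}

G/I-1 un ·: GG|Gg
G/I-2 ? ·: GG|Gg|gg
G/II-1 ? I-1×I-2: GG|Gg|gg
G/II-2 un ·: GG|Gg
G/II-3 un I-1×I-2: GG|Gg
G/III-1 un II-2×II-1: GG|Gg
⇒ G over [I-1,I-2,II-1,II-2,II-3,III-1]: 59 consistent
P/I-1 aff ·: pp
P/I-2 un ·: Pp
P/II-1 ? I-1×I-2: Pp|pp
P/II-2 un ·: PP|Pp
P/II-3 aff I-1×I-2: pp
P/III-1 ? II-2×II-1: PP|Pp|pp
⇒ P over [I-1,I-2,II-1,II-2,II-3,III-1]: 8 consistent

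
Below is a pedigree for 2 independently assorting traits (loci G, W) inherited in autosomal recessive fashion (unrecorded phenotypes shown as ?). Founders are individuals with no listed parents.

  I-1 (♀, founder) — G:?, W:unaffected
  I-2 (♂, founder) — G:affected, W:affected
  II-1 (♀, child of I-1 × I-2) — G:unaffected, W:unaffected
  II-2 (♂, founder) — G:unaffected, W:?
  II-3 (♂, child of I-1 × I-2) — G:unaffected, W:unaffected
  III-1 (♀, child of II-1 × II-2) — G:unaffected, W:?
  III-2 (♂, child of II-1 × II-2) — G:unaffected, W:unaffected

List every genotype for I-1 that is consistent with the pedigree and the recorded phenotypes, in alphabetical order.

G/I-1 ? ·: GG|Gg
G/I-2 aff ·: gg
G/II-1 un I-1×I-2: Gg
G/II-2 un ·: GG|Gg
G/II-3 un I-1×I-2: Gg
G/III-1 un II-1×II-2: GG|Gg
G/III-2 un II-1×II-2: GG|Gg
⇒ G over [I-1,I-2,II-1,II-2,II-3,III-1,III-2]: 16 consistent
W/I-1 un ·: WW|Ww
W/I-2 aff ·: ww
W/II-1 un I-1×I-2: Ww
W/II-2 ? ·: WW|Ww|ww
W/II-3 un I-1×I-2: Ww
W/III-1 ? II-1×II-2: WW|Ww|ww
W/III-2 un II-1×II-2: WW|Ww
⇒ W over [I-1,I-2,II-1,II-2,II-3,III-1,III-2]: 24 consistent

I-1 ∈ {GG WW, GG Ww, Gg WW, Gg Ww}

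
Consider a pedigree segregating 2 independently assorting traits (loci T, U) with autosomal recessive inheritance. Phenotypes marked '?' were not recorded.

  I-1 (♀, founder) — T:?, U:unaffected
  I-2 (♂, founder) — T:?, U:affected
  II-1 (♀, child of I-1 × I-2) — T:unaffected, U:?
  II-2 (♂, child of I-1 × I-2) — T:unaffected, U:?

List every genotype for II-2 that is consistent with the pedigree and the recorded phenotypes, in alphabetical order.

II-2 ∈ {TT Uu, TT uu, Tt Uu, Tt uu}

T/I-1 ? ·: TT|Tt|tt
T/I-2 ? ·: TT|Tt|tt
T/II-1 un I-1×I-2: TT|Tt
T/II-2 un I-1×I-2: TT|Tt
⇒ T over [I-1,I-2,II-1,II-2]: 17 consistent
U/I-1 un ·: UU|Uu
U/I-2 aff ·: uu
U/II-1 ? I-1×I-2: Uu|uu
U/II-2 ? I-1×I-2: Uu|uu
⇒ U over [I-1,I-2,II-1,II-2]: 5 consistent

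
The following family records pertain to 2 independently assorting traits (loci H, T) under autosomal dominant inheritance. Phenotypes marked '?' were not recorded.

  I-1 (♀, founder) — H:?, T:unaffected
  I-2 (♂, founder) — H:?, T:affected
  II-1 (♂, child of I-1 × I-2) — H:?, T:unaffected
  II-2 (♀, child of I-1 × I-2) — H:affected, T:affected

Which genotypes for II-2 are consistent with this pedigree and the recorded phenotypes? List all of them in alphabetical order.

II-2 ∈ {HH Tt, Hh Tt}

H/I-1 ? ·: hh|Hh|HH
H/I-2 ? ·: hh|Hh|HH
H/II-1 ? I-1×I-2: hh|Hh|HH
H/II-2 aff I-1×I-2: Hh|HH
⇒ H over [I-1,I-2,II-1,II-2]: 21 consistent
T/I-1 un ·: tt
T/I-2 aff ·: Tt
T/II-1 un I-1×I-2: tt
T/II-2 aff I-1×I-2: Tt
⇒ T over [I-1,I-2,II-1,II-2]: 1 consistent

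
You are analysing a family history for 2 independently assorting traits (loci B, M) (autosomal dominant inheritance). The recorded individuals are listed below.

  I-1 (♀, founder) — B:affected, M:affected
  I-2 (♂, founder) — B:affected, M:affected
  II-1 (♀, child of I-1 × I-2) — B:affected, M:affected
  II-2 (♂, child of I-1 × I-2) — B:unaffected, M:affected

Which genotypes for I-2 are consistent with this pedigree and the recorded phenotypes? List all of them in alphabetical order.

I-2 ∈ {Bb MM, Bb Mm}

B/I-1 aff ·: Bb
B/I-2 aff ·: Bb
B/II-1 aff I-1×I-2: Bb|BB
B/II-2 un I-1×I-2: bb
⇒ B over [I-1,I-2,II-1,II-2]: 2 consistent
M/I-1 aff ·: Mm|MM
M/I-2 aff ·: Mm|MM
M/II-1 aff I-1×I-2: Mm|MM
M/II-2 aff I-1×I-2: Mm|MM
⇒ M over [I-1,I-2,II-1,II-2]: 13 consistent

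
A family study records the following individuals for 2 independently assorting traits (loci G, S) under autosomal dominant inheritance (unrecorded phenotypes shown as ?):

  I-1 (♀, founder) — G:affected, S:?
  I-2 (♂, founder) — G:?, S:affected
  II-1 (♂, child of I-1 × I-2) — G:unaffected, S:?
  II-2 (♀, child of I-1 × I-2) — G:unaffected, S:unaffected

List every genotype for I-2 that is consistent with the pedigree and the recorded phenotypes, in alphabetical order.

I-2 ∈ {Gg Ss, gg Ss}

G/I-1 aff ·: Gg
G/I-2 ? ·: gg|Gg
G/II-1 un I-1×I-2: gg
G/II-2 un I-1×I-2: gg
⇒ G over [I-1,I-2,II-1,II-2]: 2 consistent
S/I-1 ? ·: ss|Ss
S/I-2 aff ·: Ss
S/II-1 ? I-1×I-2: ss|Ss|SS
S/II-2 un I-1×I-2: ss
⇒ S over [I-1,I-2,II-1,II-2]: 5 consistent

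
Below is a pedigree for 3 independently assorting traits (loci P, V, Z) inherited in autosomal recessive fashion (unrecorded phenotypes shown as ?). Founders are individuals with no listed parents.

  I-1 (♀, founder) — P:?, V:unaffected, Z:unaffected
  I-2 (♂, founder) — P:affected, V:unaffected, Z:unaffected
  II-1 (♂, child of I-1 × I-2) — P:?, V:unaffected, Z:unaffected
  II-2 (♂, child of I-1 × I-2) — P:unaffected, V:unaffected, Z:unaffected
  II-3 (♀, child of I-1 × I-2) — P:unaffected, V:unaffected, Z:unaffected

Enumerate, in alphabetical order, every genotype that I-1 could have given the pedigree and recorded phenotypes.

I-1 ∈ {PP VV ZZ, PP VV Zz, PP Vv ZZ, PP Vv Zz, Pp VV ZZ, Pp VV Zz, Pp Vv ZZ, Pp Vv Zz}

P/I-1 ? ·: PP|Pp
P/I-2 aff ·: pp
P/II-1 ? I-1×I-2: Pp|pp
P/II-2 un I-1×I-2: Pp
P/II-3 un I-1×I-2: Pp
⇒ P over [I-1,I-2,II-1,II-2,II-3]: 3 consistent
V/I-1 un ·: VV|Vv
V/I-2 un ·: VV|Vv
V/II-1 un I-1×I-2: VV|Vv
V/II-2 un I-1×I-2: VV|Vv
V/II-3 un I-1×I-2: VV|Vv
⇒ V over [I-1,I-2,II-1,II-2,II-3]: 25 consistent
Z/I-1 un ·: ZZ|Zz
Z/I-2 un ·: ZZ|Zz
Z/II-1 un I-1×I-2: ZZ|Zz
Z/II-2 un I-1×I-2: ZZ|Zz
Z/II-3 un I-1×I-2: ZZ|Zz
⇒ Z over [I-1,I-2,II-1,II-2,II-3]: 25 consistent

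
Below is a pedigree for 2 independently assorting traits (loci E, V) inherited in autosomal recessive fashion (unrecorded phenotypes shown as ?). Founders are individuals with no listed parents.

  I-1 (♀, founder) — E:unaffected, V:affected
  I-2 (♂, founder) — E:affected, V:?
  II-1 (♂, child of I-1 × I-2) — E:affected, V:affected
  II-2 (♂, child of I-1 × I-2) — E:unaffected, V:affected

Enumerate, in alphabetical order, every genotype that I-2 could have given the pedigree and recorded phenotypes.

I-2 ∈ {ee Vv, ee vv}

E/I-1 un ·: Ee
E/I-2 aff ·: ee
E/II-1 aff I-1×I-2: ee
E/II-2 un I-1×I-2: Ee
⇒ E over [I-1,I-2,II-1,II-2]: 1 consistent
V/I-1 aff ·: vv
V/I-2 ? ·: Vv|vv
V/II-1 aff I-1×I-2: vv
V/II-2 aff I-1×I-2: vv
⇒ V over [I-1,I-2,II-1,II-2]: 2 consistent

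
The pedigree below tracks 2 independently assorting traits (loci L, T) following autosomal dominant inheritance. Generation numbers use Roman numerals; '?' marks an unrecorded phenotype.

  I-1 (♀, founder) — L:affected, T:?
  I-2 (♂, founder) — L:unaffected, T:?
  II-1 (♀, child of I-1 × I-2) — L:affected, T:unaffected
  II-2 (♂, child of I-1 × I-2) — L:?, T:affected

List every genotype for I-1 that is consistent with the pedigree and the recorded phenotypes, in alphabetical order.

I-1 ∈ {LL Tt, LL tt, Ll Tt, Ll tt}

L/I-1 aff ·: Ll|LL
L/I-2 un ·: ll
L/II-1 aff I-1×I-2: Ll
L/II-2 ? I-1×I-2: ll|Ll
⇒ L over [I-1,I-2,II-1,II-2]: 3 consistent
T/I-1 ? ·: tt|Tt
T/I-2 ? ·: tt|Tt
T/II-1 un I-1×I-2: tt
T/II-2 aff I-1×I-2: Tt|TT
⇒ T over [I-1,I-2,II-1,II-2]: 4 consistent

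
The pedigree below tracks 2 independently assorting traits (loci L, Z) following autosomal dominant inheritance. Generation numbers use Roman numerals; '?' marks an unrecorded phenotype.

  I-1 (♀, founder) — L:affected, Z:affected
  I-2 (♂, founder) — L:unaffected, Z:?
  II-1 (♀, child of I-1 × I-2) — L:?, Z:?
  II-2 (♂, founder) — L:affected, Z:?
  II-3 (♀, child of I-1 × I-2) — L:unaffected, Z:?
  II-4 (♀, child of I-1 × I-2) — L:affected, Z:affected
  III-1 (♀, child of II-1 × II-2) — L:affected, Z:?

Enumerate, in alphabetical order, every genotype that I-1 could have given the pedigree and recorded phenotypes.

I-1 ∈ {Ll ZZ, Ll Zz}

L/I-1 aff ·: Ll
L/I-2 un ·: ll
L/II-1 ? I-1×I-2: ll|Ll
L/II-2 aff ·: Ll|LL
L/II-3 un I-1×I-2: ll
L/II-4 aff I-1×I-2: Ll
L/III-1 aff II-1×II-2: Ll|LL
⇒ L over [I-1,I-2,II-1,II-2,II-3,II-4,III-1]: 6 consistent
Z/I-1 aff ·: Zz|ZZ
Z/I-2 ? ·: zz|Zz|ZZ
Z/II-1 ? I-1×I-2: zz|Zz|ZZ
Z/II-2 ? ·: zz|Zz|ZZ
Z/II-3 ? I-1×I-2: zz|Zz|ZZ
Z/II-4 aff I-1×I-2: Zz|ZZ
Z/III-1 ? II-1×II-2: zz|Zz|ZZ
⇒ Z over [I-1,I-2,II-1,II-2,II-3,II-4,III-1]: 211 consistent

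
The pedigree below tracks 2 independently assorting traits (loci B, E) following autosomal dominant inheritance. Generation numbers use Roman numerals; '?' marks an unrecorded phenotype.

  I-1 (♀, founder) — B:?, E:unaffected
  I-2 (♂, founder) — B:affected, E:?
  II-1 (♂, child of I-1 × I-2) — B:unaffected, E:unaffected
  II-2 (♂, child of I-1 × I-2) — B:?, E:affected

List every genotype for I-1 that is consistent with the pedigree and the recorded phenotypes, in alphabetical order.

B/I-1 ? ·: bb|Bb
B/I-2 aff ·: Bb
B/II-1 un I-1×I-2: bb
B/II-2 ? I-1×I-2: bb|Bb|BB
⇒ B over [I-1,I-2,II-1,II-2]: 5 consistent
E/I-1 un ·: ee
E/I-2 ? ·: Ee
E/II-1 un I-1×I-2: ee
E/II-2 aff I-1×I-2: Ee
⇒ E over [I-1,I-2,II-1,II-2]: 1 consistent

I-1 ∈ {Bb ee, bb ee}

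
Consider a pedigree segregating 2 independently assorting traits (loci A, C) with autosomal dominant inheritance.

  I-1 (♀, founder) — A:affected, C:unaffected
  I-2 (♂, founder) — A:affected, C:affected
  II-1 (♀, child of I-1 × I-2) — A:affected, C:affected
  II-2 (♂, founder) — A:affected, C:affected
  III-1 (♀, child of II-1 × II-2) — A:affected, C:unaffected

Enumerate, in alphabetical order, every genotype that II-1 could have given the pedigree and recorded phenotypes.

II-1 ∈ {AA Cc, Aa Cc}

A/I-1 aff ·: Aa|AA
A/I-2 aff ·: Aa|AA
A/II-1 aff I-1×I-2: Aa|AA
A/II-2 aff ·: Aa|AA
A/III-1 aff II-1×II-2: Aa|AA
⇒ A over [I-1,I-2,II-1,II-2,III-1]: 24 consistent
C/I-1 un ·: cc
C/I-2 aff ·: Cc|CC
C/II-1 aff I-1×I-2: Cc
C/II-2 aff ·: Cc
C/III-1 un II-1×II-2: cc
⇒ C over [I-1,I-2,II-1,II-2,III-1]: 2 consistent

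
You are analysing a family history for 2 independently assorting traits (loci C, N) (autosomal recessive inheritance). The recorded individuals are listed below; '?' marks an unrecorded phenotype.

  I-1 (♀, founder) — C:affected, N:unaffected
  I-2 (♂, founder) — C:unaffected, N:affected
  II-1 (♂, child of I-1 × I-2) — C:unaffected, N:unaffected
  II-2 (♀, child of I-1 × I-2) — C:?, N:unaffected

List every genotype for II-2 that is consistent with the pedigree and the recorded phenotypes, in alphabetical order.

II-2 ∈ {Cc Nn, cc Nn}

C/I-1 aff ·: cc
C/I-2 un ·: CC|Cc
C/II-1 un I-1×I-2: Cc
C/II-2 ? I-1×I-2: Cc|cc
⇒ C over [I-1,I-2,II-1,II-2]: 3 consistent
N/I-1 un ·: NN|Nn
N/I-2 aff ·: nn
N/II-1 un I-1×I-2: Nn
N/II-2 un I-1×I-2: Nn
⇒ N over [I-1,I-2,II-1,II-2]: 2 consistent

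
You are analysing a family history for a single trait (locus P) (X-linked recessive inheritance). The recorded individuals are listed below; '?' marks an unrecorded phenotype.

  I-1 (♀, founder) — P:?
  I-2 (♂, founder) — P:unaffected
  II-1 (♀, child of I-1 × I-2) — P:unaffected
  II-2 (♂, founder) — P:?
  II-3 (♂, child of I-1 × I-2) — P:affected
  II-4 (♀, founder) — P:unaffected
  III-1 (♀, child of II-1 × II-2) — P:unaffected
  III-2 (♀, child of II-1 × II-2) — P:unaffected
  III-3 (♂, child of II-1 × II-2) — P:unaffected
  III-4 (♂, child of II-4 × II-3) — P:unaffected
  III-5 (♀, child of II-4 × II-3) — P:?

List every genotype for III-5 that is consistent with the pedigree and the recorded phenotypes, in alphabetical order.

P/I-1 ? ·: X^PX^p|X^pX^p
P/I-2 un ·: X^PY
P/II-1 un I-1×I-2: X^PX^P|X^PX^p
P/II-2 ? ·: X^PY|X^pY
P/II-3 aff I-1×I-2: X^pY
P/II-4 un ·: X^PX^P|X^PX^p
P/III-1 un II-1×II-2: X^PX^P|X^PX^p
P/III-2 un II-1×II-2: X^PX^P|X^PX^p
P/III-3 un II-1×II-2: X^PY
P/III-4 un II-4×II-3: X^PY
P/III-5 ? II-4×II-3: X^PX^p|X^pX^p
⇒ P over [I-1,I-2,II-1,II-2,II-3,II-4,III-1,III-2,III-3,III-4,III-5]: 36 consistent

III-5 ∈ {X^PX^p, X^pX^p}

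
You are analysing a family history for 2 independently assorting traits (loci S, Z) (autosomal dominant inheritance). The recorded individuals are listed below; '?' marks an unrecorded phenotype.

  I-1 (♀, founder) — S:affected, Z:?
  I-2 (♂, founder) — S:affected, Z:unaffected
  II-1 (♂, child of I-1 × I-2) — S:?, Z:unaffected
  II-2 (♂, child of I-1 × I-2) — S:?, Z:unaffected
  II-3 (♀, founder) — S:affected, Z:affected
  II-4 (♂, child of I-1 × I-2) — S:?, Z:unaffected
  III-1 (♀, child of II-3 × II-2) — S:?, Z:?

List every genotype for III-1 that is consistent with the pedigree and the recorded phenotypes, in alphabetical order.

III-1 ∈ {SS Zz, SS zz, Ss Zz, Ss zz, ss Zz, ss zz}

S/I-1 aff ·: Ss|SS
S/I-2 aff ·: Ss|SS
S/II-1 ? I-1×I-2: ss|Ss|SS
S/II-2 ? I-1×I-2: ss|Ss|SS
S/II-3 aff ·: Ss|SS
S/II-4 ? I-1×I-2: ss|Ss|SS
S/III-1 ? II-3×II-2: ss|Ss|SS
⇒ S over [I-1,I-2,II-1,II-2,II-3,II-4,III-1]: 166 consistent
Z/I-1 ? ·: zz|Zz
Z/I-2 un ·: zz
Z/II-1 un I-1×I-2: zz
Z/II-2 un I-1×I-2: zz
Z/II-3 aff ·: Zz|ZZ
Z/II-4 un I-1×I-2: zz
Z/III-1 ? II-3×II-2: zz|Zz
⇒ Z over [I-1,I-2,II-1,II-2,II-3,II-4,III-1]: 6 consistent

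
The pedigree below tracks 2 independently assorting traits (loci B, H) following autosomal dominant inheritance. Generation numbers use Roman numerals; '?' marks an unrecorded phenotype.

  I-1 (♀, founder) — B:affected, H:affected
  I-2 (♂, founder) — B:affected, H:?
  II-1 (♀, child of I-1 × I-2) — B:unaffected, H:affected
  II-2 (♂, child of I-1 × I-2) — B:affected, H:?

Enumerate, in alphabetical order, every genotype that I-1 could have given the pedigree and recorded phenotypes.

B/I-1 aff ·: Bb
B/I-2 aff ·: Bb
B/II-1 un I-1×I-2: bb
B/II-2 aff I-1×I-2: Bb|BB
⇒ B over [I-1,I-2,II-1,II-2]: 2 consistent
H/I-1 aff ·: Hh|HH
H/I-2 ? ·: hh|Hh|HH
H/II-1 aff I-1×I-2: Hh|HH
H/II-2 ? I-1×I-2: hh|Hh|HH
⇒ H over [I-1,I-2,II-1,II-2]: 18 consistent

I-1 ∈ {Bb HH, Bb Hh}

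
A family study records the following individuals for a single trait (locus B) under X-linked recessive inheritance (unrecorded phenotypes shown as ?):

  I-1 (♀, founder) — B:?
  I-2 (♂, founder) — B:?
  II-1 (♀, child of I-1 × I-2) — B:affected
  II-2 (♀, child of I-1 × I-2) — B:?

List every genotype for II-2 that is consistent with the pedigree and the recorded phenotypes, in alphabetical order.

B/I-1 ? ·: X^BX^b|X^bX^b
B/I-2 ? ·: X^bY
B/II-1 aff I-1×I-2: X^bX^b
B/II-2 ? I-1×I-2: X^BX^b|X^bX^b
⇒ B over [I-1,I-2,II-1,II-2]: 3 consistent

II-2 ∈ {X^BX^b, X^bX^b}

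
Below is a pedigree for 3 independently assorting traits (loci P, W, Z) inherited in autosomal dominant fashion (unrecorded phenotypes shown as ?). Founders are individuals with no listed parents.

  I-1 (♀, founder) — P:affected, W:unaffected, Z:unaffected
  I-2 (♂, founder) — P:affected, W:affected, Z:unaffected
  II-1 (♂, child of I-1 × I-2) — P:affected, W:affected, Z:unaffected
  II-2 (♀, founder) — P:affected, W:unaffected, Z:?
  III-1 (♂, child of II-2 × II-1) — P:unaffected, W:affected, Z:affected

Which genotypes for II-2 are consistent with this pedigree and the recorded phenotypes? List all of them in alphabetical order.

P/I-1 aff ·: Pp|PP
P/I-2 aff ·: Pp|PP
P/II-1 aff I-1×I-2: Pp
P/II-2 aff ·: Pp
P/III-1 un II-2×II-1: pp
⇒ P over [I-1,I-2,II-1,II-2,III-1]: 3 consistent
W/I-1 un ·: ww
W/I-2 aff ·: Ww|WW
W/II-1 aff I-1×I-2: Ww
W/II-2 un ·: ww
W/III-1 aff II-2×II-1: Ww
⇒ W over [I-1,I-2,II-1,II-2,III-1]: 2 consistent
Z/I-1 un ·: zz
Z/I-2 un ·: zz
Z/II-1 un I-1×I-2: zz
Z/II-2 ? ·: Zz|ZZ
Z/III-1 aff II-2×II-1: Zz
⇒ Z over [I-1,I-2,II-1,II-2,III-1]: 2 consistent

II-2 ∈ {Pp ww ZZ, Pp ww Zz}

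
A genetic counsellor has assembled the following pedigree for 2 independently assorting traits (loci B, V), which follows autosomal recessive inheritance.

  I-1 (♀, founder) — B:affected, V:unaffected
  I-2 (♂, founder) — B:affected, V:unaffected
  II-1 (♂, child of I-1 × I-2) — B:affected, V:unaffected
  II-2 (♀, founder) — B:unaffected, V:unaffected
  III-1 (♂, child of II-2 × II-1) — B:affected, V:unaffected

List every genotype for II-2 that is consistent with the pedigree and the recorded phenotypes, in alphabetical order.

II-2 ∈ {Bb VV, Bb Vv}

B/I-1 aff ·: bb
B/I-2 aff ·: bb
B/II-1 aff I-1×I-2: bb
B/II-2 un ·: Bb
B/III-1 aff II-2×II-1: bb
⇒ B over [I-1,I-2,II-1,II-2,III-1]: 1 consistent
V/I-1 un ·: VV|Vv
V/I-2 un ·: VV|Vv
V/II-1 un I-1×I-2: VV|Vv
V/II-2 un ·: VV|Vv
V/III-1 un II-2×II-1: VV|Vv
⇒ V over [I-1,I-2,II-1,II-2,III-1]: 24 consistent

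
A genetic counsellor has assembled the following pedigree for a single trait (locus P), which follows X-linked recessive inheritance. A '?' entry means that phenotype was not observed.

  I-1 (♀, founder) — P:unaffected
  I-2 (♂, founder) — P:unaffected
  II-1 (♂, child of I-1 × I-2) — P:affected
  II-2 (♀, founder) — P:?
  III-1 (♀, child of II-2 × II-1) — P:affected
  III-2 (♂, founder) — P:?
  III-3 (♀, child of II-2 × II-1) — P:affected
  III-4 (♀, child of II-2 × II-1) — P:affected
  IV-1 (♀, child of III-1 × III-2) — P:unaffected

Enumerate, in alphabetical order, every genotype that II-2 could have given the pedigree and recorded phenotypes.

P/I-1 un ·: X^PX^p
P/I-2 un ·: X^PY
P/II-1 aff I-1×I-2: X^pY
P/II-2 ? ·: X^PX^p|X^pX^p
P/III-1 aff II-2×II-1: X^pX^p
P/III-2 ? ·: X^PY
P/III-3 aff II-2×II-1: X^pX^p
P/III-4 aff II-2×II-1: X^pX^p
P/IV-1 un III-1×III-2: X^PX^p
⇒ P over [I-1,I-2,II-1,II-2,III-1,III-2,III-3,III-4,IV-1]: 2 consistent

II-2 ∈ {X^PX^p, X^pX^p}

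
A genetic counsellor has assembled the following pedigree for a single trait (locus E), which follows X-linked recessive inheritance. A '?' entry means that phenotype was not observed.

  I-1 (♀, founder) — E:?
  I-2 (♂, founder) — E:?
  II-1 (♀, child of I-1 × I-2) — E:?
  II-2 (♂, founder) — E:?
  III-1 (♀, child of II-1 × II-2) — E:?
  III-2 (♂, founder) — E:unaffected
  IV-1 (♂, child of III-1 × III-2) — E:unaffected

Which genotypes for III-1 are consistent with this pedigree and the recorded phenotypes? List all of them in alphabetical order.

III-1 ∈ {X^EX^E, X^EX^e}

E/I-1 ? ·: X^EX^E|X^EX^e|X^eX^e
E/I-2 ? ·: X^EY|X^eY
E/II-1 ? I-1×I-2: X^EX^E|X^EX^e|X^eX^e
E/II-2 ? ·: X^EY|X^eY
E/III-1 ? II-1×II-2: X^EX^E|X^EX^e
E/III-2 un ·: X^EY
E/IV-1 un III-1×III-2: X^EY
⇒ E over [I-1,I-2,II-1,II-2,III-1,III-2,IV-1]: 18 consistent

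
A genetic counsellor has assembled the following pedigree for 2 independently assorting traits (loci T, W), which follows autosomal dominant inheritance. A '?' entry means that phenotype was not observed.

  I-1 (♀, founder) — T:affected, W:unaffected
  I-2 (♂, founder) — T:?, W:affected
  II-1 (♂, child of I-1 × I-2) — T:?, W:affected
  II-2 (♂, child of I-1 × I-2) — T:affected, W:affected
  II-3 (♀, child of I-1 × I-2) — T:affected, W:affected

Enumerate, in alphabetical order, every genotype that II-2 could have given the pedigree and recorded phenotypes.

II-2 ∈ {TT Ww, Tt Ww}

T/I-1 aff ·: Tt|TT
T/I-2 ? ·: tt|Tt|TT
T/II-1 ? I-1×I-2: tt|Tt|TT
T/II-2 aff I-1×I-2: Tt|TT
T/II-3 aff I-1×I-2: Tt|TT
⇒ T over [I-1,I-2,II-1,II-2,II-3]: 32 consistent
W/I-1 un ·: ww
W/I-2 aff ·: Ww|WW
W/II-1 aff I-1×I-2: Ww
W/II-2 aff I-1×I-2: Ww
W/II-3 aff I-1×I-2: Ww
⇒ W over [I-1,I-2,II-1,II-2,II-3]: 2 consistent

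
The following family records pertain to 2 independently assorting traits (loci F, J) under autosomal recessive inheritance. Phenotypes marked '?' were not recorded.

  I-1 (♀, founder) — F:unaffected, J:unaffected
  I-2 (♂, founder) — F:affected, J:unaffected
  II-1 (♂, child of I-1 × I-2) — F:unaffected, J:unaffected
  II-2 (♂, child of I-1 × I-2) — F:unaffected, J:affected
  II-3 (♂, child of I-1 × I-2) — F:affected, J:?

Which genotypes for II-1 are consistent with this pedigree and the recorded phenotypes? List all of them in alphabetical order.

F/I-1 un ·: Ff
F/I-2 aff ·: ff
F/II-1 un I-1×I-2: Ff
F/II-2 un I-1×I-2: Ff
F/II-3 aff I-1×I-2: ff
⇒ F over [I-1,I-2,II-1,II-2,II-3]: 1 consistent
J/I-1 un ·: Jj
J/I-2 un ·: Jj
J/II-1 un I-1×I-2: JJ|Jj
J/II-2 aff I-1×I-2: jj
J/II-3 ? I-1×I-2: JJ|Jj|jj
⇒ J over [I-1,I-2,II-1,II-2,II-3]: 6 consistent

II-1 ∈ {Ff JJ, Ff Jj}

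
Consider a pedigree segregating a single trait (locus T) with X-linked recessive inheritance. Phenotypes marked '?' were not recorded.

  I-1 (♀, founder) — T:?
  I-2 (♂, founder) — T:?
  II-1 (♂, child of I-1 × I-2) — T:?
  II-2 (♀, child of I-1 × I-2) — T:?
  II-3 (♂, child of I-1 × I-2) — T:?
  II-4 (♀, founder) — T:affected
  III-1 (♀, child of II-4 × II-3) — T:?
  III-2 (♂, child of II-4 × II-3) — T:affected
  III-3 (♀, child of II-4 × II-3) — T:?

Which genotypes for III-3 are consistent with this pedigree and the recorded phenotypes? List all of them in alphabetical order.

III-3 ∈ {X^TX^t, X^tX^t}

T/I-1 ? ·: X^TX^T|X^TX^t|X^tX^t
T/I-2 ? ·: X^TY|X^tY
T/II-1 ? I-1×I-2: X^TY|X^tY
T/II-2 ? I-1×I-2: X^TX^T|X^TX^t|X^tX^t
T/II-3 ? I-1×I-2: X^TY|X^tY
T/II-4 aff ·: X^tX^t
T/III-1 ? II-4×II-3: X^TX^t|X^tX^t
T/III-2 aff II-4×II-3: X^tY
T/III-3 ? II-4×II-3: X^TX^t|X^tX^t
⇒ T over [I-1,I-2,II-1,II-2,II-3,II-4,III-1,III-2,III-3]: 20 consistent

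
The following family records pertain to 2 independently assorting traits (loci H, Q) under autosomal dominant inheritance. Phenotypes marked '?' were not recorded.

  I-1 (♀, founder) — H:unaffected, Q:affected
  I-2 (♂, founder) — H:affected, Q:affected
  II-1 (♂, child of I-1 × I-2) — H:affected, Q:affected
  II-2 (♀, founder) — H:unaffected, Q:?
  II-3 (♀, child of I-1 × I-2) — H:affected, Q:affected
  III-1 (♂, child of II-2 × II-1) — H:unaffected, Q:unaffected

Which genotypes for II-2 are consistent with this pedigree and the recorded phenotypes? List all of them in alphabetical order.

II-2 ∈ {hh Qq, hh qq}

H/I-1 un ·: hh
H/I-2 aff ·: Hh|HH
H/II-1 aff I-1×I-2: Hh
H/II-2 un ·: hh
H/II-3 aff I-1×I-2: Hh
H/III-1 un II-2×II-1: hh
⇒ H over [I-1,I-2,II-1,II-2,II-3,III-1]: 2 consistent
Q/I-1 aff ·: Qq|QQ
Q/I-2 aff ·: Qq|QQ
Q/II-1 aff I-1×I-2: Qq
Q/II-2 ? ·: qq|Qq
Q/II-3 aff I-1×I-2: Qq|QQ
Q/III-1 un II-2×II-1: qq
⇒ Q over [I-1,I-2,II-1,II-2,II-3,III-1]: 12 consistent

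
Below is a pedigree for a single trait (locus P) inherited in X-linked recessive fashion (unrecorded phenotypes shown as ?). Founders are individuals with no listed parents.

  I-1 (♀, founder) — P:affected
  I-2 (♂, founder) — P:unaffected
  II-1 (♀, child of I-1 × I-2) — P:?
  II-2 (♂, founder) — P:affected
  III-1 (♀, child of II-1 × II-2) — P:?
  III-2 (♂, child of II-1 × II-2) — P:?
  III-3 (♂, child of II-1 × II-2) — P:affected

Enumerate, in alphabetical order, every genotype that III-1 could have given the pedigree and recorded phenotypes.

III-1 ∈ {X^PX^p, X^pX^p}

P/I-1 aff ·: X^pX^p
P/I-2 un ·: X^PY
P/II-1 ? I-1×I-2: X^PX^p
P/II-2 aff ·: X^pY
P/III-1 ? II-1×II-2: X^PX^p|X^pX^p
P/III-2 ? II-1×II-2: X^PY|X^pY
P/III-3 aff II-1×II-2: X^pY
⇒ P over [I-1,I-2,II-1,II-2,III-1,III-2,III-3]: 4 consistent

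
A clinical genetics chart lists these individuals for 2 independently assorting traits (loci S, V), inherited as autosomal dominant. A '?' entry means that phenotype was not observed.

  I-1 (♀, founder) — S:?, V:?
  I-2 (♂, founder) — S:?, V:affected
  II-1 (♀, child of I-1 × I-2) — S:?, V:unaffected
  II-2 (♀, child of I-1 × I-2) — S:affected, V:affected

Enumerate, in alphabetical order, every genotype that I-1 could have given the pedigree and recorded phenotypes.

I-1 ∈ {SS Vv, SS vv, Ss Vv, Ss vv, ss Vv, ss vv}

S/I-1 ? ·: ss|Ss|SS
S/I-2 ? ·: ss|Ss|SS
S/II-1 ? I-1×I-2: ss|Ss|SS
S/II-2 aff I-1×I-2: Ss|SS
⇒ S over [I-1,I-2,II-1,II-2]: 21 consistent
V/I-1 ? ·: vv|Vv
V/I-2 aff ·: Vv
V/II-1 un I-1×I-2: vv
V/II-2 aff I-1×I-2: Vv|VV
⇒ V over [I-1,I-2,II-1,II-2]: 3 consistent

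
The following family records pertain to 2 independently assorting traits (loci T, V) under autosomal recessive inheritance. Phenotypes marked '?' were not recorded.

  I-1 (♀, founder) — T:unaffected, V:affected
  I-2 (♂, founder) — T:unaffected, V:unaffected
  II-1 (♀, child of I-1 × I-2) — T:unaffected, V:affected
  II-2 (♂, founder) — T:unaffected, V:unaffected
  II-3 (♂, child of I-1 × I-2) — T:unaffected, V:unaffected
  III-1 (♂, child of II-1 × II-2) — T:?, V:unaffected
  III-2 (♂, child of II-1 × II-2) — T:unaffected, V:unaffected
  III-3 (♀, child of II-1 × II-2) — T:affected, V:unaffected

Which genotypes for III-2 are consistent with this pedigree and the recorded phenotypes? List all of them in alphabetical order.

III-2 ∈ {TT Vv, Tt Vv}

T/I-1 un ·: TT|Tt
T/I-2 un ·: TT|Tt
T/II-1 un I-1×I-2: Tt
T/II-2 un ·: Tt
T/II-3 un I-1×I-2: TT|Tt
T/III-1 ? II-1×II-2: TT|Tt|tt
T/III-2 un II-1×II-2: TT|Tt
T/III-3 aff II-1×II-2: tt
⇒ T over [I-1,I-2,II-1,II-2,II-3,III-1,III-2,III-3]: 36 consistent
V/I-1 aff ·: vv
V/I-2 un ·: Vv
V/II-1 aff I-1×I-2: vv
V/II-2 un ·: VV|Vv
V/II-3 un I-1×I-2: Vv
V/III-1 un II-1×II-2: Vv
V/III-2 un II-1×II-2: Vv
V/III-3 un II-1×II-2: Vv
⇒ V over [I-1,I-2,II-1,II-2,II-3,III-1,III-2,III-3]: 2 consistent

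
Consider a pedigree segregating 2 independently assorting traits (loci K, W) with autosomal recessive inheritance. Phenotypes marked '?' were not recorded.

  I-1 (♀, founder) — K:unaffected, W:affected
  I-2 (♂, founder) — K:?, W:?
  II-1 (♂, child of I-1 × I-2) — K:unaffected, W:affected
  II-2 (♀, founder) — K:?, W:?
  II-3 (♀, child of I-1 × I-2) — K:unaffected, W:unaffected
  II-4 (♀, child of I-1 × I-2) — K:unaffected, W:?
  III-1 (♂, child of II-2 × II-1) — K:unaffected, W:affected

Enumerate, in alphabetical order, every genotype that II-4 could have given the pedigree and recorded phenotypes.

K/I-1 un ·: KK|Kk
K/I-2 ? ·: KK|Kk|kk
K/II-1 un I-1×I-2: KK|Kk
K/II-2 ? ·: KK|Kk|kk
K/II-3 un I-1×I-2: KK|Kk
K/II-4 un I-1×I-2: KK|Kk
K/III-1 un II-2×II-1: KK|Kk
⇒ K over [I-1,I-2,II-1,II-2,II-3,II-4,III-1]: 122 consistent
W/I-1 aff ·: ww
W/I-2 ? ·: Ww
W/II-1 aff I-1×I-2: ww
W/II-2 ? ·: Ww|ww
W/II-3 un I-1×I-2: Ww
W/II-4 ? I-1×I-2: Ww|ww
W/III-1 aff II-2×II-1: ww
⇒ W over [I-1,I-2,II-1,II-2,II-3,II-4,III-1]: 4 consistent

II-4 ∈ {KK Ww, KK ww, Kk Ww, Kk ww}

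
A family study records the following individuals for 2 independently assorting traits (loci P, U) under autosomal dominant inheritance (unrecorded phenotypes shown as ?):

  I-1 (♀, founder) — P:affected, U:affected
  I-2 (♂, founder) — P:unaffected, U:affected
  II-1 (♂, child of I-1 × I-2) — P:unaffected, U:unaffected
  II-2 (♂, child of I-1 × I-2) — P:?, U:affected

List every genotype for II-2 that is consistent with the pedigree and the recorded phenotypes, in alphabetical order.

P/I-1 aff ·: Pp
P/I-2 un ·: pp
P/II-1 un I-1×I-2: pp
P/II-2 ? I-1×I-2: pp|Pp
⇒ P over [I-1,I-2,II-1,II-2]: 2 consistent
U/I-1 aff ·: Uu
U/I-2 aff ·: Uu
U/II-1 un I-1×I-2: uu
U/II-2 aff I-1×I-2: Uu|UU
⇒ U over [I-1,I-2,II-1,II-2]: 2 consistent

II-2 ∈ {Pp UU, Pp Uu, pp UU, pp Uu}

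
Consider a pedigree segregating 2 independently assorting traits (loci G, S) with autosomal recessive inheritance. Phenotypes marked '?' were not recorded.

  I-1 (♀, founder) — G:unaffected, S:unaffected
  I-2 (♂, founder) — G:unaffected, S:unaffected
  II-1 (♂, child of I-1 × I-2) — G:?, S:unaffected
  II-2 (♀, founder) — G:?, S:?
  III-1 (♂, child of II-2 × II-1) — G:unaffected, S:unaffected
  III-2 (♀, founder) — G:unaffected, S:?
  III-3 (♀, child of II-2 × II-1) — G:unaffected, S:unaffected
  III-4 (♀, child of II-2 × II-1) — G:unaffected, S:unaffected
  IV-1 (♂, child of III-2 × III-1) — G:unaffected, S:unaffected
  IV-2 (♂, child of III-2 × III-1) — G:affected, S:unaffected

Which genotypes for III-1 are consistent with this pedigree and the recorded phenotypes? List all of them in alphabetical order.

III-1 ∈ {Gg SS, Gg Ss}

G/I-1 un ·: GG|Gg
G/I-2 un ·: GG|Gg
G/II-1 ? I-1×I-2: GG|Gg|gg
G/II-2 ? ·: GG|Gg|gg
G/III-1 un II-2×II-1: Gg
G/III-2 un ·: Gg
G/III-3 un II-2×II-1: GG|Gg
G/III-4 un II-2×II-1: GG|Gg
G/IV-1 un III-2×III-1: GG|Gg
G/IV-2 aff III-2×III-1: gg
⇒ G over [I-1,I-2,II-1,II-2,III-1,III-2,III-3,III-4,IV-1,IV-2]: 98 consistent
S/I-1 un ·: SS|Ss
S/I-2 un ·: SS|Ss
S/II-1 un I-1×I-2: SS|Ss
S/II-2 ? ·: SS|Ss|ss
S/III-1 un II-2×II-1: SS|Ss
S/III-2 ? ·: SS|Ss|ss
S/III-3 un II-2×II-1: SS|Ss
S/III-4 un II-2×II-1: SS|Ss
S/IV-1 un III-2×III-1: SS|Ss
S/IV-2 un III-2×III-1: SS|Ss
⇒ S over [I-1,I-2,II-1,II-2,III-1,III-2,III-3,III-4,IV-1,IV-2]: 687 consistent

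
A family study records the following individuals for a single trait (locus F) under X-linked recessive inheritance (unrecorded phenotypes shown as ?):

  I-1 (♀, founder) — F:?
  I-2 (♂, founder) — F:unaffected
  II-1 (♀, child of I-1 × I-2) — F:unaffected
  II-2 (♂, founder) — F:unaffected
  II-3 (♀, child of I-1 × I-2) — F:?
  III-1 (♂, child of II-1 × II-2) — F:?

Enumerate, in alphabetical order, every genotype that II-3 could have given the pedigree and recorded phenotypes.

F/I-1 ? ·: X^FX^F|X^FX^f|X^fX^f
F/I-2 un ·: X^FY
F/II-1 un I-1×I-2: X^FX^F|X^FX^f
F/II-2 un ·: X^FY
F/II-3 ? I-1×I-2: X^FX^F|X^FX^f
F/III-1 ? II-1×II-2: X^FY|X^fY
⇒ F over [I-1,I-2,II-1,II-2,II-3,III-1]: 9 consistent

II-3 ∈ {X^FX^F, X^FX^f}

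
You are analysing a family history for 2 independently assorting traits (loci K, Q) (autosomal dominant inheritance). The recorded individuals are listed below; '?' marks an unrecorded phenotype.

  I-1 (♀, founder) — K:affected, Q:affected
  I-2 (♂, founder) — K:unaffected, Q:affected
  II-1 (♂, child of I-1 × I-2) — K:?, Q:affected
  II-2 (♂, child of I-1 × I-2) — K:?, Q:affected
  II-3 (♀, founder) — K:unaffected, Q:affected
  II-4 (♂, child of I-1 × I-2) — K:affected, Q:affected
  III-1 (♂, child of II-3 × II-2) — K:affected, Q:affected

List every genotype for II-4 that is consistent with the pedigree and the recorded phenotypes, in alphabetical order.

K/I-1 aff ·: Kk|KK
K/I-2 un ·: kk
K/II-1 ? I-1×I-2: kk|Kk
K/II-2 ? I-1×I-2: Kk
K/II-3 un ·: kk
K/II-4 aff I-1×I-2: Kk
K/III-1 aff II-3×II-2: Kk
⇒ K over [I-1,I-2,II-1,II-2,II-3,II-4,III-1]: 3 consistent
Q/I-1 aff ·: Qq|QQ
Q/I-2 aff ·: Qq|QQ
Q/II-1 aff I-1×I-2: Qq|QQ
Q/II-2 aff I-1×I-2: Qq|QQ
Q/II-3 aff ·: Qq|QQ
Q/II-4 aff I-1×I-2: Qq|QQ
Q/III-1 aff II-3×II-2: Qq|QQ
⇒ Q over [I-1,I-2,II-1,II-2,II-3,II-4,III-1]: 87 consistent

II-4 ∈ {Kk QQ, Kk Qq}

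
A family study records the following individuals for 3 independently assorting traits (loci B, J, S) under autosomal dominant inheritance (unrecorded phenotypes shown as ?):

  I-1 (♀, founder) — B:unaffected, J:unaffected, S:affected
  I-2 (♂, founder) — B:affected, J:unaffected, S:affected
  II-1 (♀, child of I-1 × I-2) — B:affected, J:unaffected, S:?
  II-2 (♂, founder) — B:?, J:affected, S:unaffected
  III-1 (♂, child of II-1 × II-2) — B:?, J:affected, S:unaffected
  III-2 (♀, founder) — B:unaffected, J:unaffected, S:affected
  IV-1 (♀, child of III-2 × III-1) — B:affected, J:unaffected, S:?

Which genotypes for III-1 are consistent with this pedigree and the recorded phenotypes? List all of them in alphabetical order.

III-1 ∈ {BB Jj ss, Bb Jj ss}

B/I-1 un ·: bb
B/I-2 aff ·: Bb|BB
B/II-1 aff I-1×I-2: Bb
B/II-2 ? ·: bb|Bb|BB
B/III-1 ? II-1×II-2: Bb|BB
B/III-2 un ·: bb
B/IV-1 aff III-2×III-1: Bb
⇒ B over [I-1,I-2,II-1,II-2,III-1,III-2,IV-1]: 10 consistent
J/I-1 un ·: jj
J/I-2 un ·: jj
J/II-1 un I-1×I-2: jj
J/II-2 aff ·: Jj|JJ
J/III-1 aff II-1×II-2: Jj
J/III-2 un ·: jj
J/IV-1 un III-2×III-1: jj
⇒ J over [I-1,I-2,II-1,II-2,III-1,III-2,IV-1]: 2 consistent
S/I-1 aff ·: Ss|SS
S/I-2 aff ·: Ss|SS
S/II-1 ? I-1×I-2: ss|Ss
S/II-2 un ·: ss
S/III-1 un II-1×II-2: ss
S/III-2 aff ·: Ss|SS
S/IV-1 ? III-2×III-1: ss|Ss
⇒ S over [I-1,I-2,II-1,II-2,III-1,III-2,IV-1]: 12 consistent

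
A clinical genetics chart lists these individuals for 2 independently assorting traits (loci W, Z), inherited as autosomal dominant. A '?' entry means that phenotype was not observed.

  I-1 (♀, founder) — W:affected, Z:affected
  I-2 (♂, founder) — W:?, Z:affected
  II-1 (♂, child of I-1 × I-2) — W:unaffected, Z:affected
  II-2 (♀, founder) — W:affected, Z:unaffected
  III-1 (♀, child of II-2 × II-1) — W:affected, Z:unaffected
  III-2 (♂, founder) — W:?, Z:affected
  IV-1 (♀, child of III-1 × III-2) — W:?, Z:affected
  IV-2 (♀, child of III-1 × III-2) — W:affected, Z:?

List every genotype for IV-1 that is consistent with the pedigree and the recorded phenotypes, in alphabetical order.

W/I-1 aff ·: Ww
W/I-2 ? ·: ww|Ww
W/II-1 un I-1×I-2: ww
W/II-2 aff ·: Ww|WW
W/III-1 aff II-2×II-1: Ww
W/III-2 ? ·: ww|Ww|WW
W/IV-1 ? III-1×III-2: ww|Ww|WW
W/IV-2 aff III-1×III-2: Ww|WW
⇒ W over [I-1,I-2,II-1,II-2,III-1,III-2,IV-1,IV-2]: 48 consistent
Z/I-1 aff ·: Zz|ZZ
Z/I-2 aff ·: Zz|ZZ
Z/II-1 aff I-1×I-2: Zz
Z/II-2 un ·: zz
Z/III-1 un II-2×II-1: zz
Z/III-2 aff ·: Zz|ZZ
Z/IV-1 aff III-1×III-2: Zz
Z/IV-2 ? III-1×III-2: zz|Zz
⇒ Z over [I-1,I-2,II-1,II-2,III-1,III-2,IV-1,IV-2]: 9 consistent

IV-1 ∈ {WW Zz, Ww Zz, ww Zz}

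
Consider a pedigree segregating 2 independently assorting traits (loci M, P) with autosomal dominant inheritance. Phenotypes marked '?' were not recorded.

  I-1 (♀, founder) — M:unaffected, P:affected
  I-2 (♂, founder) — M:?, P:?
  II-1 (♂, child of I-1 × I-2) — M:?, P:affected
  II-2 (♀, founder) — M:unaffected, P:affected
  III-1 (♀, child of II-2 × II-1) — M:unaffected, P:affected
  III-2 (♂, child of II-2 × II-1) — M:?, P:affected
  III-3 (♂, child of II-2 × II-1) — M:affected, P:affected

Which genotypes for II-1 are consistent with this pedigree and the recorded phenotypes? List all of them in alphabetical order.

II-1 ∈ {Mm PP, Mm Pp}

M/I-1 un ·: mm
M/I-2 ? ·: Mm|MM
M/II-1 ? I-1×I-2: Mm
M/II-2 un ·: mm
M/III-1 un II-2×II-1: mm
M/III-2 ? II-2×II-1: mm|Mm
M/III-3 aff II-2×II-1: Mm
⇒ M over [I-1,I-2,II-1,II-2,III-1,III-2,III-3]: 4 consistent
P/I-1 aff ·: Pp|PP
P/I-2 ? ·: pp|Pp|PP
P/II-1 aff I-1×I-2: Pp|PP
P/II-2 aff ·: Pp|PP
P/III-1 aff II-2×II-1: Pp|PP
P/III-2 aff II-2×II-1: Pp|PP
P/III-3 aff II-2×II-1: Pp|PP
⇒ P over [I-1,I-2,II-1,II-2,III-1,III-2,III-3]: 116 consistent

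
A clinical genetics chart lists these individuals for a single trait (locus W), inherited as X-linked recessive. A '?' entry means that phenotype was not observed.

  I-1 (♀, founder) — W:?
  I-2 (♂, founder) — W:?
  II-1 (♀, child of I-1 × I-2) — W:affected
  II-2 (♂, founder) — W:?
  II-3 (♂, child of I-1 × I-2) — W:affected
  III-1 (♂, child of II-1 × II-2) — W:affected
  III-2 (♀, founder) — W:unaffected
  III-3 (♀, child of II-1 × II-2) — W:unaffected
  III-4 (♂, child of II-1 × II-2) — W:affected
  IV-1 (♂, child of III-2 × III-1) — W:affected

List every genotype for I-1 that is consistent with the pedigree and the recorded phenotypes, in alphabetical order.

I-1 ∈ {X^WX^w, X^wX^w}

W/I-1 ? ·: X^WX^w|X^wX^w
W/I-2 ? ·: X^wY
W/II-1 aff I-1×I-2: X^wX^w
W/II-2 ? ·: X^WY
W/II-3 aff I-1×I-2: X^wY
W/III-1 aff II-1×II-2: X^wY
W/III-2 un ·: X^WX^w
W/III-3 un II-1×II-2: X^WX^w
W/III-4 aff II-1×II-2: X^wY
W/IV-1 aff III-2×III-1: X^wY
⇒ W over [I-1,I-2,II-1,II-2,II-3,III-1,III-2,III-3,III-4,IV-1]: 2 consistent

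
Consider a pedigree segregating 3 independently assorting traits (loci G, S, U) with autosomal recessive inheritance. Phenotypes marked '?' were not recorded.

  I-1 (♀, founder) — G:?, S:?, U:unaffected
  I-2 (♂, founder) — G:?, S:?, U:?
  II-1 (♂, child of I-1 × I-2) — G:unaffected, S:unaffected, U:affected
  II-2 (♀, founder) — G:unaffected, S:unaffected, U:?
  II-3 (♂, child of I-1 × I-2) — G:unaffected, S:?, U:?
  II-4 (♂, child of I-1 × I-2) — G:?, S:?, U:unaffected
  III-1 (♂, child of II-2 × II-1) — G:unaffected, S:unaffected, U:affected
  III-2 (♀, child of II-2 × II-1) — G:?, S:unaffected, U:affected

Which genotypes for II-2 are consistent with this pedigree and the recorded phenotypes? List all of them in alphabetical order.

G/I-1 ? ·: GG|Gg|gg
G/I-2 ? ·: GG|Gg|gg
G/II-1 un I-1×I-2: GG|Gg
G/II-2 un ·: GG|Gg
G/II-3 un I-1×I-2: GG|Gg
G/II-4 ? I-1×I-2: GG|Gg|gg
G/III-1 un II-2×II-1: GG|Gg
G/III-2 ? II-2×II-1: GG|Gg|gg
⇒ G over [I-1,I-2,II-1,II-2,II-3,II-4,III-1,III-2]: 275 consistent
S/I-1 ? ·: SS|Ss|ss
S/I-2 ? ·: SS|Ss|ss
S/II-1 un I-1×I-2: SS|Ss
S/II-2 un ·: SS|Ss
S/II-3 ? I-1×I-2: SS|Ss|ss
S/II-4 ? I-1×I-2: SS|Ss|ss
S/III-1 un II-2×II-1: SS|Ss
S/III-2 un II-2×II-1: SS|Ss
⇒ S over [I-1,I-2,II-1,II-2,II-3,II-4,III-1,III-2]: 306 consistent
U/I-1 un ·: Uu
U/I-2 ? ·: Uu|uu
U/II-1 aff I-1×I-2: uu
U/II-2 ? ·: Uu|uu
U/II-3 ? I-1×I-2: UU|Uu|uu
U/II-4 un I-1×I-2: UU|Uu
U/III-1 aff II-2×II-1: uu
U/III-2 aff II-2×II-1: uu
⇒ U over [I-1,I-2,II-1,II-2,II-3,II-4,III-1,III-2]: 16 consistent

II-2 ∈ {GG SS Uu, GG SS uu, GG Ss Uu, GG Ss uu, Gg SS Uu, Gg SS uu, Gg Ss Uu, Gg Ss uu}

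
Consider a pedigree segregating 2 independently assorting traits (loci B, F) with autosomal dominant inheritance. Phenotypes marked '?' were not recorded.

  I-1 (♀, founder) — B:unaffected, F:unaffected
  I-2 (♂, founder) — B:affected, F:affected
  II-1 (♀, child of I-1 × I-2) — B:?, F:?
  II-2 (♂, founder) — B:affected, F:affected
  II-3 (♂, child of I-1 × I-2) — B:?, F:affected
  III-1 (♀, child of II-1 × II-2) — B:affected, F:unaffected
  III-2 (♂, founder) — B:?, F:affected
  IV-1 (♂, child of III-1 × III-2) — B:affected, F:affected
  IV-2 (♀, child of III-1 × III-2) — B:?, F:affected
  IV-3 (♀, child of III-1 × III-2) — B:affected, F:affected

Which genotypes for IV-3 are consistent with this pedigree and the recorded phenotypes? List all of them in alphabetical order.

IV-3 ∈ {BB Ff, Bb Ff}

B/I-1 un ·: bb
B/I-2 aff ·: Bb|BB
B/II-1 ? I-1×I-2: bb|Bb
B/II-2 aff ·: Bb|BB
B/II-3 ? I-1×I-2: bb|Bb
B/III-1 aff II-1×II-2: Bb|BB
B/III-2 ? ·: bb|Bb|BB
B/IV-1 aff III-1×III-2: Bb|BB
B/IV-2 ? III-1×III-2: bb|Bb|BB
B/IV-3 aff III-1×III-2: Bb|BB
⇒ B over [I-1,I-2,II-1,II-2,II-3,III-1,III-2,IV-1,IV-2,IV-3]: 280 consistent
F/I-1 un ·: ff
F/I-2 aff ·: Ff|FF
F/II-1 ? I-1×I-2: ff|Ff
F/II-2 aff ·: Ff
F/II-3 aff I-1×I-2: Ff
F/III-1 un II-1×II-2: ff
F/III-2 aff ·: Ff|FF
F/IV-1 aff III-1×III-2: Ff
F/IV-2 aff III-1×III-2: Ff
F/IV-3 aff III-1×III-2: Ff
⇒ F over [I-1,I-2,II-1,II-2,II-3,III-1,III-2,IV-1,IV-2,IV-3]: 6 consistent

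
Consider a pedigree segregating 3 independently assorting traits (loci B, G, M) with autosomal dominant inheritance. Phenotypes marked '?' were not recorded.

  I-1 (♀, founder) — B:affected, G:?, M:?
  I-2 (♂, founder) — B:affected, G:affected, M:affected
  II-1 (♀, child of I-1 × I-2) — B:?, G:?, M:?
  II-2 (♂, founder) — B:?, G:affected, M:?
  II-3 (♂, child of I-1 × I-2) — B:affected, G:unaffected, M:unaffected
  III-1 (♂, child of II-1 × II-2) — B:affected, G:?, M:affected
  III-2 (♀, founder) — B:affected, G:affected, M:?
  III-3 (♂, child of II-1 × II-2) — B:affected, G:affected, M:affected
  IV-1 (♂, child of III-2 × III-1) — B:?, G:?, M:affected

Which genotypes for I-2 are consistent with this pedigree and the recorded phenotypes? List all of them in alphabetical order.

I-2 ∈ {BB Gg Mm, Bb Gg Mm}

B/I-1 aff ·: Bb|BB
B/I-2 aff ·: Bb|BB
B/II-1 ? I-1×I-2: bb|Bb|BB
B/II-2 ? ·: bb|Bb|BB
B/II-3 aff I-1×I-2: Bb|BB
B/III-1 aff II-1×II-2: Bb|BB
B/III-2 aff ·: Bb|BB
B/III-3 aff II-1×II-2: Bb|BB
B/IV-1 ? III-2×III-1: bb|Bb|BB
⇒ B over [I-1,I-2,II-1,II-2,II-3,III-1,III-2,III-3,IV-1]: 410 consistent
G/I-1 ? ·: gg|Gg
G/I-2 aff ·: Gg
G/II-1 ? I-1×I-2: gg|Gg|GG
G/II-2 aff ·: Gg|GG
G/II-3 un I-1×I-2: gg
G/III-1 ? II-1×II-2: gg|Gg|GG
G/III-2 aff ·: Gg|GG
G/III-3 aff II-1×II-2: Gg|GG
G/IV-1 ? III-2×III-1: gg|Gg|GG
⇒ G over [I-1,I-2,II-1,II-2,II-3,III-1,III-2,III-3,IV-1]: 121 consistent
M/I-1 ? ·: mm|Mm
M/I-2 aff ·: Mm
M/II-1 ? I-1×I-2: mm|Mm|MM
M/II-2 ? ·: mm|Mm|MM
M/II-3 un I-1×I-2: mm
M/III-1 aff II-1×II-2: Mm|MM
M/III-2 ? ·: mm|Mm|MM
M/III-3 aff II-1×II-2: Mm|MM
M/IV-1 aff III-2×III-1: Mm|MM
⇒ M over [I-1,I-2,II-1,II-2,II-3,III-1,III-2,III-3,IV-1]: 129 consistent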